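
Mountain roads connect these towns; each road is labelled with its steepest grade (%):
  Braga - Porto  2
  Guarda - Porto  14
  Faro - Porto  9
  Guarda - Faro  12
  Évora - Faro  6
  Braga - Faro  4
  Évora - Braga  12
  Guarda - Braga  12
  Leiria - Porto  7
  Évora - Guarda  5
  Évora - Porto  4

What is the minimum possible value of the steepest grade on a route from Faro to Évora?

4

Comparing a few candidate routes:
Faro→Porto→Évora: max(9, 4) = 9
Faro→Braga→Porto→Évora: max(4, 2, 4) = 4
Faro→Évora: max(6) = 6
The minimum achievable maximum is 4%.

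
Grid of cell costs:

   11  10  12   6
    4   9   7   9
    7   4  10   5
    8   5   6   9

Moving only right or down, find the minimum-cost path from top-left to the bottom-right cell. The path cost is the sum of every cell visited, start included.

Take [0,0] -> [1,0] -> [2,0] -> [2,1] -> [3,1] -> [3,2] -> [3,3] for a total of 11 + 4 + 7 + 4 + 5 + 6 + 9 = 46.
(Top row then right column would cost 62.)

46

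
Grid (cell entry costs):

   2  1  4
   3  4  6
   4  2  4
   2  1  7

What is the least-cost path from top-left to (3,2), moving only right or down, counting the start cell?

17

Best path: [0,0] [0,1] [1,1] [2,1] [3,1] [3,2]
Cost: 2 + 1 + 4 + 2 + 1 + 7 = 17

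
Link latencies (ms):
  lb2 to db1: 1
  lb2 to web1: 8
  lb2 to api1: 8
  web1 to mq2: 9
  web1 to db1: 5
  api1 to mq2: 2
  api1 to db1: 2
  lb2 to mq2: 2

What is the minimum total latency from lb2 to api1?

Comparing a few candidate routes:
lb2→mq2→api1: 2 + 2 = 4
lb2→db1→api1: 1 + 2 = 3
lb2→api1: 8
lb2→web1→db1→api1: 8 + 5 + 2 = 15
Shortest: 3 ms.

3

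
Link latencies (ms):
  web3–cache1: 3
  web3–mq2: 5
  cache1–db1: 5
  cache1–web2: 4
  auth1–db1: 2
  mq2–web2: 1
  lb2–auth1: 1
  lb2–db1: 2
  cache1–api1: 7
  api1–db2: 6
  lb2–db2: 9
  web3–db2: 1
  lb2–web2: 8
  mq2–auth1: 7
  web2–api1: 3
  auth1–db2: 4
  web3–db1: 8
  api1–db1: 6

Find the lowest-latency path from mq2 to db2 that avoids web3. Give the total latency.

Checking several routes:
mq2→web2→lb2→auth1→db2: 1 + 8 + 1 + 4 = 14
mq2→web2→api1→db2: 1 + 3 + 6 = 10
mq2→auth1→db2: 7 + 4 = 11
The minimum is 10 ms.

10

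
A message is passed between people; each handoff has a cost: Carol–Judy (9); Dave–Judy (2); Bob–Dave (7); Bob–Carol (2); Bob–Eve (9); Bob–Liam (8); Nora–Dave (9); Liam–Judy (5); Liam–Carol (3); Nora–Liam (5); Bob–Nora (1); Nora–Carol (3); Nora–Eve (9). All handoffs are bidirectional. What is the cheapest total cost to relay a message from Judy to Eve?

Comparing a few candidate routes:
Judy -> Liam -> Carol -> Bob -> Eve: 5 + 3 + 2 + 9 = 19
Judy -> Liam -> Nora -> Eve: 5 + 5 + 9 = 19
Judy -> Dave -> Bob -> Eve: 2 + 7 + 9 = 18
Judy -> Dave -> Bob -> Nora -> Eve: 2 + 7 + 1 + 9 = 19
Best route has total 18.

18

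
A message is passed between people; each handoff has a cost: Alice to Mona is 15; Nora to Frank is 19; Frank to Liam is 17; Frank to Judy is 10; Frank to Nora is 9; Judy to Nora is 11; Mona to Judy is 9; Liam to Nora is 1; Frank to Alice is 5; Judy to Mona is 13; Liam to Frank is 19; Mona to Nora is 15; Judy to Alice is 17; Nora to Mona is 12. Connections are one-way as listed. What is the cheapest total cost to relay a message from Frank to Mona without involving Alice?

21

Routes from Frank to Mona avoiding Alice:
Frank -> Nora -> Mona: 9 + 12 = 21
Frank -> Judy -> Nora -> Mona: 10 + 11 + 12 = 33
Frank -> Judy -> Mona: 10 + 13 = 23
Frank -> Liam -> Nora -> Mona: 17 + 1 + 12 = 30
Shortest: 21.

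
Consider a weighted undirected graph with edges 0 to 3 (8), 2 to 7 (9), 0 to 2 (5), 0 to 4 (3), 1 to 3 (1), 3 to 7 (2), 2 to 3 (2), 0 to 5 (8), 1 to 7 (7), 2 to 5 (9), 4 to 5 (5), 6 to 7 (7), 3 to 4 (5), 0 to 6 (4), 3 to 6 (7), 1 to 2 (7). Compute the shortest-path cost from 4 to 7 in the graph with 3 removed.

Checking several routes:
4 -> 0 -> 6 -> 7: 3 + 4 + 7 = 14
4 -> 5 -> 0 -> 6 -> 7: 5 + 8 + 4 + 7 = 24
4 -> 0 -> 2 -> 7: 3 + 5 + 9 = 17
4 -> 5 -> 2 -> 7: 5 + 9 + 9 = 23
4 -> 0 -> 2 -> 1 -> 7: 3 + 5 + 7 + 7 = 22
The minimum is 14.

14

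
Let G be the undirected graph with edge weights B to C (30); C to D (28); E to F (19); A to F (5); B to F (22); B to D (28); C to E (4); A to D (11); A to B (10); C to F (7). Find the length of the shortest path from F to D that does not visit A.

35

A few of the F→D routes:
F-C-D: 7 + 28 = 35
F-B-D: 22 + 28 = 50
F-E-C-D: 19 + 4 + 28 = 51
Shortest: 35.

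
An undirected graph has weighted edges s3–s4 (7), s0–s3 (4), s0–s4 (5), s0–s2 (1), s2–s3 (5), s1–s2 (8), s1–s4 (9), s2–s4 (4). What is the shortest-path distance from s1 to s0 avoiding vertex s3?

Comparing a few candidate routes:
s1-s4-s2-s0: 9 + 4 + 1 = 14
s1-s4-s0: 9 + 5 = 14
s1-s2-s0: 8 + 1 = 9
The minimum is 9.

9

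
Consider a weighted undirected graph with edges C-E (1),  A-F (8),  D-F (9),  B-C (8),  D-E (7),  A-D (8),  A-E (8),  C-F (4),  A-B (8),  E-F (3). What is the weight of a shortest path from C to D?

8

A few of the C→D routes:
C - F - D: 4 + 9 = 13
C - F - E - D: 4 + 3 + 7 = 14
C - E - F - D: 1 + 3 + 9 = 13
C - E - D: 1 + 7 = 8
Best route has total 8.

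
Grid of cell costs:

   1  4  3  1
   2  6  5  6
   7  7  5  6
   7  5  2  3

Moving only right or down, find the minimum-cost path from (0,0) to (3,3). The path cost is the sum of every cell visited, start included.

Path [0,0]→[0,1]→[0,2]→[1,2]→[2,2]→[3,2]→[3,3]: 1 + 4 + 3 + 5 + 5 + 2 + 3 = 23.

23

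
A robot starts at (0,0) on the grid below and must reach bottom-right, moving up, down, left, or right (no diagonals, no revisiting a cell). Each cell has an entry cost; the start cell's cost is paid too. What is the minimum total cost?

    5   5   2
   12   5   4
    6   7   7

Cheapest: [0,0] -> [0,1] -> [0,2] -> [1,2] -> [2,2]
  5 + 5 + 2 + 4 + 7 = 23

23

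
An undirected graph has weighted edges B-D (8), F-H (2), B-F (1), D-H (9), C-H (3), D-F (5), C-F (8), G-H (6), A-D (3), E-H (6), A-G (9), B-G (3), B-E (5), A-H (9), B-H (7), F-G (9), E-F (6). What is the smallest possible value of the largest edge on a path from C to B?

A few of the C→B routes:
C → H → F → B: max(3, 2, 1) = 3
C → H → E → B: max(3, 6, 5) = 6
C → H → E → F → B: max(3, 6, 6, 1) = 6
C → H → G → B: max(3, 6, 3) = 6
C → H → F → E → B: max(3, 2, 6, 5) = 6
The minimum achievable maximum is 3.

3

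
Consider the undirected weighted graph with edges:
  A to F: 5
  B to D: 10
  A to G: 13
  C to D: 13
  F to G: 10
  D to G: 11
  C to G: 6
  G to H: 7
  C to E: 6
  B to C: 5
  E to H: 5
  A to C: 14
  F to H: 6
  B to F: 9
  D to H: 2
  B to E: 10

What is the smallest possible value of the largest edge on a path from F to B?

Checking several routes:
F -> H -> E -> C -> B: max(6, 5, 6, 5) = 6
F -> H -> G -> C -> B: max(6, 7, 6, 5) = 7
F -> B: max(9) = 9
Smallest bottleneck: 6.

6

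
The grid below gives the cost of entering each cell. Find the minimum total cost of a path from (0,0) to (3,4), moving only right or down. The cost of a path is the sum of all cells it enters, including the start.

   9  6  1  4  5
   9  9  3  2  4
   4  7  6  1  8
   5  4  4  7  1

Path (0,0)→(0,1)→(0,2)→(1,2)→(1,3)→(2,3)→(3,3)→(3,4): 9 + 6 + 1 + 3 + 2 + 1 + 7 + 1 = 30.

30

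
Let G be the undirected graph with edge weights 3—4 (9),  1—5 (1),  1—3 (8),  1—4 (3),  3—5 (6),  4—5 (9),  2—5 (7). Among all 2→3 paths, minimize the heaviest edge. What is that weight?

7

Checking several routes:
2-5-4-1-3: max(7, 9, 3, 8) = 9
2-5-1-4-3: max(7, 1, 3, 9) = 9
2-5-3: max(7, 6) = 7
2-5-1-3: max(7, 1, 8) = 8
Best route has worst link 7.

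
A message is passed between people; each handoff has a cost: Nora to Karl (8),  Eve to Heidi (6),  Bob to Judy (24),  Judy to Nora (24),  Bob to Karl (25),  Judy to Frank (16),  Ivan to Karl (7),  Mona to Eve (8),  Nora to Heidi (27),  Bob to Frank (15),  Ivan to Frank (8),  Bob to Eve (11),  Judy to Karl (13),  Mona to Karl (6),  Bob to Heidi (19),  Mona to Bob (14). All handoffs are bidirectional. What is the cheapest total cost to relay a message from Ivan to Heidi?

27

Comparing a few candidate routes:
Ivan - Frank - Bob - Heidi: 8 + 15 + 19 = 42
Ivan - Karl - Nora - Heidi: 7 + 8 + 27 = 42
Ivan - Karl - Mona - Eve - Heidi: 7 + 6 + 8 + 6 = 27
Ivan - Frank - Bob - Eve - Heidi: 8 + 15 + 11 + 6 = 40
Shortest: 27.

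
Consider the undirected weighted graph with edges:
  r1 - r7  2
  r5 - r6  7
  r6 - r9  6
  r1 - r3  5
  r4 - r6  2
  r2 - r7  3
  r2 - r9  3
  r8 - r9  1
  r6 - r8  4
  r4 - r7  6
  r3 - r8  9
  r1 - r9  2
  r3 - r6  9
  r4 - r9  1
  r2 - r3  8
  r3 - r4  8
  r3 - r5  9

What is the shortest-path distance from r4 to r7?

5

Comparing a few candidate routes:
r4→r9→r2→r7: 1 + 3 + 3 = 7
r4→r9→r1→r7: 1 + 2 + 2 = 5
r4→r7: 6
r4→r6→r9→r1→r7: 2 + 6 + 2 + 2 = 12
r4→r6→r8→r9→r1→r7: 2 + 4 + 1 + 2 + 2 = 11
Best route has total 5.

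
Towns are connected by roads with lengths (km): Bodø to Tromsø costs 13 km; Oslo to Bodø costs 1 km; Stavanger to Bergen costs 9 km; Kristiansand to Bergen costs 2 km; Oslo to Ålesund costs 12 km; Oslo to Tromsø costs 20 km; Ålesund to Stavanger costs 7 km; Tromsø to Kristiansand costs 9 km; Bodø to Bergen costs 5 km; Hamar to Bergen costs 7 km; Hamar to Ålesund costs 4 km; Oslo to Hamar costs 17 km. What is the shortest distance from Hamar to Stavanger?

11

Comparing a few candidate routes:
Hamar-Oslo-Bodø-Bergen-Stavanger: 17 + 1 + 5 + 9 = 32
Hamar-Oslo-Ålesund-Stavanger: 17 + 12 + 7 = 36
Hamar-Ålesund-Stavanger: 4 + 7 = 11
Hamar-Bergen-Stavanger: 7 + 9 = 16
Hamar-Ålesund-Oslo-Bodø-Bergen-Stavanger: 4 + 12 + 1 + 5 + 9 = 31
Hamar-Bergen-Bodø-Oslo-Ålesund-Stavanger: 7 + 5 + 1 + 12 + 7 = 32
The minimum is 11 km.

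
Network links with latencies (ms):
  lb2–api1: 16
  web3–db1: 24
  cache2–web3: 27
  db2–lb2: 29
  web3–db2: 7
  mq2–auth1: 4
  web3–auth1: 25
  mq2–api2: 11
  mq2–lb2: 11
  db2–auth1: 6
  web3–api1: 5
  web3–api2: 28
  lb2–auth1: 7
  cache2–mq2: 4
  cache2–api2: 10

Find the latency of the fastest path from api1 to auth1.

18

Some routes from api1 to auth1:
api1-web3-auth1: 5 + 25 = 30
api1-web3-db2-auth1: 5 + 7 + 6 = 18
api1-web3-cache2-mq2-auth1: 5 + 27 + 4 + 4 = 40
api1-lb2-mq2-auth1: 16 + 11 + 4 = 31
api1-lb2-auth1: 16 + 7 = 23
Best route has total 18 ms.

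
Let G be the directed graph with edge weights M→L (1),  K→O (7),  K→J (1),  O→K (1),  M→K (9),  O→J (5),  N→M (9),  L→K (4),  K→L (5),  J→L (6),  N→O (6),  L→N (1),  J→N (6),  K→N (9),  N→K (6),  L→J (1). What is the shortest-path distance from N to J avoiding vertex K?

Paths from N to J avoiding K:
N-O-J: 6 + 5 = 11
N-M-L-J: 9 + 1 + 1 = 11
The minimum is 11.

11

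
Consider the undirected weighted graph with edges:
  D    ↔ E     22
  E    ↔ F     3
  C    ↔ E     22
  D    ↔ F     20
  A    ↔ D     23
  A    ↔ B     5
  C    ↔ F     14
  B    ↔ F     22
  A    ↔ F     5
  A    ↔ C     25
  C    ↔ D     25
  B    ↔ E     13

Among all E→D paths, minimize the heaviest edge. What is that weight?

Checking several routes:
E→D: max(22) = 22
E→F→D: max(3, 20) = 20
E→F→A→D: max(3, 5, 23) = 23
E→B→F→D: max(13, 22, 20) = 22
E→C→F→D: max(22, 14, 20) = 22
E→B→A→F→D: max(13, 5, 5, 20) = 20
The minimum achievable maximum is 20.

20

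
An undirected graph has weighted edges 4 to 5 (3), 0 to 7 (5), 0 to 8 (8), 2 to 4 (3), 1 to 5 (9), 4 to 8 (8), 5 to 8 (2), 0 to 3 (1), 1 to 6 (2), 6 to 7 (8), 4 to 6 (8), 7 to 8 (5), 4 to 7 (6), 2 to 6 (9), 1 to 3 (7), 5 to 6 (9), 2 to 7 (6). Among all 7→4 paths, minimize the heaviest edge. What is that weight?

5

A few of the 7→4 routes:
7→0→8→4: max(5, 8, 8) = 8
7→0→8→5→4: max(5, 8, 2, 3) = 8
7→8→5→4: max(5, 2, 3) = 5
7→4: max(6) = 6
7→0→3→1→6→4: max(5, 1, 7, 2, 8) = 8
7→2→4: max(6, 3) = 6
Smallest bottleneck: 5.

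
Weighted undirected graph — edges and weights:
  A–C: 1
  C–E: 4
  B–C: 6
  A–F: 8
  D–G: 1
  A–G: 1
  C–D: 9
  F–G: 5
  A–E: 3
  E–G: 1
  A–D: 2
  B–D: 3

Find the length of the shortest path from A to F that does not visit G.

Paths from A to F avoiding G:
A -> F: 8
Best route has total 8.

8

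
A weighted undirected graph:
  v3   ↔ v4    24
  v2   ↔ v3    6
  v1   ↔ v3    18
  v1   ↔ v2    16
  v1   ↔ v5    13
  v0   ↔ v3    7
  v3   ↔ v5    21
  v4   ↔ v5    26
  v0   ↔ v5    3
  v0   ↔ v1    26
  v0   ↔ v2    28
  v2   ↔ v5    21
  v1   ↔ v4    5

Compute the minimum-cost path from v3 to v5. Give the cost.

A few of the v3→v5 routes:
v3 → v2 → v1 → v5: 6 + 16 + 13 = 35
v3 → v5: 21
v3 → v2 → v5: 6 + 21 = 27
v3 → v0 → v5: 7 + 3 = 10
v3 → v1 → v5: 18 + 13 = 31
Best route has total 10.

10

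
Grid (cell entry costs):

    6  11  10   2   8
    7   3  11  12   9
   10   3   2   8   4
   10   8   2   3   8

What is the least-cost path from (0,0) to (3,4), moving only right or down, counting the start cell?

34

Best path: (0,0) (1,0) (1,1) (2,1) (2,2) (3,2) (3,3) (3,4)
Cost: 6 + 7 + 3 + 3 + 2 + 2 + 3 + 8 = 34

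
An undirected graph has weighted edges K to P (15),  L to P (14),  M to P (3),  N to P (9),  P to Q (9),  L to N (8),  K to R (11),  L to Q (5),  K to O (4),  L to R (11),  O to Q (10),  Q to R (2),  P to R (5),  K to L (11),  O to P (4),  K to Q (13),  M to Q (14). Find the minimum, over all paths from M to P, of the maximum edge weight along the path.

3

Some routes from M to P:
M -> Q -> L -> R -> K -> O -> P: max(14, 5, 11, 11, 4, 4) = 14
M -> Q -> P: max(14, 9) = 14
M -> Q -> L -> K -> O -> P: max(14, 5, 11, 4, 4) = 14
M -> Q -> L -> N -> P: max(14, 5, 8, 9) = 14
M -> P: max(3) = 3
M -> Q -> L -> K -> R -> P: max(14, 5, 11, 11, 5) = 14
Best route has worst link 3.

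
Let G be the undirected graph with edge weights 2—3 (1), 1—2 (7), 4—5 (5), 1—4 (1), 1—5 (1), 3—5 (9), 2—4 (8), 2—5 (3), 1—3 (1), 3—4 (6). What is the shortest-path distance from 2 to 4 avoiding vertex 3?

5

Some routes from 2 to 4 avoiding 3:
2 - 5 - 1 - 4: 3 + 1 + 1 = 5
2 - 5 - 4: 3 + 5 = 8
2 - 4: 8
2 - 1 - 4: 7 + 1 = 8
Best route has total 5.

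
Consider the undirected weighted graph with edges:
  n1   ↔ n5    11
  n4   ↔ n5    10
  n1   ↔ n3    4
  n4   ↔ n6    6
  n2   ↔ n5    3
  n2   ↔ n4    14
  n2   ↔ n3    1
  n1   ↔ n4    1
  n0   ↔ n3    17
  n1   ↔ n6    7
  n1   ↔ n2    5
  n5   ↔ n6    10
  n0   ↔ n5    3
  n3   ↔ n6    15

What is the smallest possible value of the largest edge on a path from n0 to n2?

A few of the n0→n2 routes:
n0 -> n5 -> n6 -> n4 -> n1 -> n2: max(3, 10, 6, 1, 5) = 10
n0 -> n5 -> n6 -> n1 -> n3 -> n2: max(3, 10, 7, 4, 1) = 10
n0 -> n5 -> n6 -> n4 -> n1 -> n3 -> n2: max(3, 10, 6, 1, 4, 1) = 10
n0 -> n5 -> n4 -> n6 -> n1 -> n2: max(3, 10, 6, 7, 5) = 10
n0 -> n5 -> n2: max(3, 3) = 3
n0 -> n5 -> n6 -> n1 -> n2: max(3, 10, 7, 5) = 10
The minimum achievable maximum is 3.

3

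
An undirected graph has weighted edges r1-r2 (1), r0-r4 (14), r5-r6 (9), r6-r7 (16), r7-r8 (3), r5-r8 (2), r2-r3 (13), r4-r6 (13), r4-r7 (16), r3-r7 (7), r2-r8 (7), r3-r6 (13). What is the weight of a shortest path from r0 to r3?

A few of the r0→r3 routes:
r0 → r4 → r7 → r3: 14 + 16 + 7 = 37
r0 → r4 → r6 → r3: 14 + 13 + 13 = 40
r0 → r4 → r6 → r5 → r8 → r7 → r3: 14 + 13 + 9 + 2 + 3 + 7 = 48
Best route has total 37.

37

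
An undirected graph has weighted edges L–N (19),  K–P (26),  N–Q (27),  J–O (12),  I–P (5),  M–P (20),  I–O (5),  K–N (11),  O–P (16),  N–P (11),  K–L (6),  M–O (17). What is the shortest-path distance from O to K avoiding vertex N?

Candidate routes:
O→M→P→K: 17 + 20 + 26 = 63
O→P→K: 16 + 26 = 42
O→I→P→K: 5 + 5 + 26 = 36
Shortest: 36.

36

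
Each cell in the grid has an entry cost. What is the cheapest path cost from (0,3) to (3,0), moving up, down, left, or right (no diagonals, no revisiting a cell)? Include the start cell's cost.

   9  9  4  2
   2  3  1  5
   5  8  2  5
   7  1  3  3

Cheapest: (0,3) (0,2) (1,2) (2,2) (3,2) (3,1) (3,0)
  2 + 4 + 1 + 2 + 3 + 1 + 7 = 20

20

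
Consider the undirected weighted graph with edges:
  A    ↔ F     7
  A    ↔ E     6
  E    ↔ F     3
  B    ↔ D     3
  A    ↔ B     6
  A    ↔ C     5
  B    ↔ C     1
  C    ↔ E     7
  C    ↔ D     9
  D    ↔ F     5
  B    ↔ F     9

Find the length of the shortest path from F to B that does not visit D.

Some routes from F to B avoiding D:
F→A→B: 7 + 6 = 13
F→B: 9
F→E→C→B: 3 + 7 + 1 = 11
F→A→C→B: 7 + 5 + 1 = 13
F→E→A→C→B: 3 + 6 + 5 + 1 = 15
F→E→A→B: 3 + 6 + 6 = 15
Shortest: 9.

9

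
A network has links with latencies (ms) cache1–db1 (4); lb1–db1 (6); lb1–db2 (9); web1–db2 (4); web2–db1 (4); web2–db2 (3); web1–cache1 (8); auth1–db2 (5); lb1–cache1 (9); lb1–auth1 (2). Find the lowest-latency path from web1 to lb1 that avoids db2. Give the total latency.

Paths from web1 to lb1 avoiding db2:
web1 -> cache1 -> lb1: 8 + 9 = 17
web1 -> cache1 -> db1 -> lb1: 8 + 4 + 6 = 18
Best route has total 17 ms.

17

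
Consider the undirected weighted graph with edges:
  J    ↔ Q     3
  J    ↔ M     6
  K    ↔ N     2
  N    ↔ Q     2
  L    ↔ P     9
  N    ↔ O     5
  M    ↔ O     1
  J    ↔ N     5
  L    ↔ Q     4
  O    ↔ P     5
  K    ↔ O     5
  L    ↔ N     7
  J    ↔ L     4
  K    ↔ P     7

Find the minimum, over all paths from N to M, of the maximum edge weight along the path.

5

A few of the N→M routes:
N-Q-L-J-M: max(2, 4, 4, 6) = 6
N-O-M: max(5, 1) = 5
N-Q-J-M: max(2, 3, 6) = 6
N-J-M: max(5, 6) = 6
N-K-O-M: max(2, 5, 1) = 5
Smallest bottleneck: 5.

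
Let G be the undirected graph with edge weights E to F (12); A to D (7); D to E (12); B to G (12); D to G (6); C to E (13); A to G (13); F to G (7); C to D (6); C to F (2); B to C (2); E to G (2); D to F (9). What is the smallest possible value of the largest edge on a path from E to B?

6

Some routes from E to B:
E → G → D → F → C → B: max(2, 6, 9, 2, 2) = 9
E → F → C → B: max(12, 2, 2) = 12
E → G → F → C → B: max(2, 7, 2, 2) = 7
E → G → F → D → C → B: max(2, 7, 9, 6, 2) = 9
E → G → B: max(2, 12) = 12
E → G → D → C → B: max(2, 6, 6, 2) = 6
The minimum achievable maximum is 6.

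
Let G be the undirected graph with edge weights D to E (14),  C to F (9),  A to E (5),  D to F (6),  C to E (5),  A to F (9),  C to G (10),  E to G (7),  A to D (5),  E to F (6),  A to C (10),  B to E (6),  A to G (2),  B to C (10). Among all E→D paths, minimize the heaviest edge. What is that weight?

5

Comparing a few candidate routes:
E -> F -> D: max(6, 6) = 6
E -> G -> A -> D: max(7, 2, 5) = 7
E -> A -> D: max(5, 5) = 5
E -> C -> F -> A -> D: max(5, 9, 9, 5) = 9
E -> C -> F -> D: max(5, 9, 6) = 9
Smallest bottleneck: 5.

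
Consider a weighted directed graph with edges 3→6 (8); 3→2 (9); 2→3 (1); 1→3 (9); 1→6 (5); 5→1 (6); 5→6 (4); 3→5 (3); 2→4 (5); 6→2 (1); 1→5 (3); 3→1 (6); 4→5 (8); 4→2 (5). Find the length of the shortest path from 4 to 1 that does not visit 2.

14

Routes from 4 to 1 avoiding 2:
4→5→1: 8 + 6 = 14
Shortest: 14.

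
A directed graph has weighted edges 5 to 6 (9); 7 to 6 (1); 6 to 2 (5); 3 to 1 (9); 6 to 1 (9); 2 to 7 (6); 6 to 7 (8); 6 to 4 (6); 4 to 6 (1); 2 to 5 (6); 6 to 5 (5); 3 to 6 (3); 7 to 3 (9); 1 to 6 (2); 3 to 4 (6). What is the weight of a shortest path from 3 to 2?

Paths from 3 to 2:
3 -> 1 -> 6 -> 2: 9 + 2 + 5 = 16
3 -> 4 -> 6 -> 2: 6 + 1 + 5 = 12
3 -> 6 -> 2: 3 + 5 = 8
Best route has total 8.

8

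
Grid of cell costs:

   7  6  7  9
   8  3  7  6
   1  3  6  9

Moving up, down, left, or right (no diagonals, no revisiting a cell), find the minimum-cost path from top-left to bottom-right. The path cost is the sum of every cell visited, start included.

Cheapest: (0,0) → (0,1) → (1,1) → (2,1) → (2,2) → (2,3)
  7 + 6 + 3 + 3 + 6 + 9 = 34

34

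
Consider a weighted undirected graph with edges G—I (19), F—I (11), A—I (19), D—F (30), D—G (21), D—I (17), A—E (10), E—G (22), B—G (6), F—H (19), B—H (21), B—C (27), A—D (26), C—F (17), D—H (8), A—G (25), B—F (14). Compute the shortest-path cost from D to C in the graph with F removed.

A few of the D→C routes:
D - I - A - G - B - C: 17 + 19 + 25 + 6 + 27 = 94
D - G - B - C: 21 + 6 + 27 = 54
D - A - E - G - B - C: 26 + 10 + 22 + 6 + 27 = 91
D - H - B - C: 8 + 21 + 27 = 56
D - A - G - B - C: 26 + 25 + 6 + 27 = 84
D - I - G - B - C: 17 + 19 + 6 + 27 = 69
Shortest: 54.

54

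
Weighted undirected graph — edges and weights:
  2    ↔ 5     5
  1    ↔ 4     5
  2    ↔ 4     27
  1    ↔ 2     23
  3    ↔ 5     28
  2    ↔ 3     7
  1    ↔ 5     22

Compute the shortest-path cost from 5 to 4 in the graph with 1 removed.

32

Routes from 5 to 4 avoiding 1:
5 -> 2 -> 4: 5 + 27 = 32
5 -> 3 -> 2 -> 4: 28 + 7 + 27 = 62
Best route has total 32.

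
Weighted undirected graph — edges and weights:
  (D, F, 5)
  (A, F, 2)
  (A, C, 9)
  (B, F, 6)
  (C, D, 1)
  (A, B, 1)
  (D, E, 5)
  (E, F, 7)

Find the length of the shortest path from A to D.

Comparing a few candidate routes:
A → C → D: 9 + 1 = 10
A → B → F → D: 1 + 6 + 5 = 12
A → F → D: 2 + 5 = 7
The minimum is 7.

7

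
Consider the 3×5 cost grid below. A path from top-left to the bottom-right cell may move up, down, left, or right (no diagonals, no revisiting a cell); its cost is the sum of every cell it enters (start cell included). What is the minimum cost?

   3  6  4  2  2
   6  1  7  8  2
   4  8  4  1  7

One optimal route is [0,0] → [0,1] → [0,2] → [0,3] → [0,4] → [1,4] → [2,4].
Its cost is 3 + 6 + 4 + 2 + 2 + 2 + 7 = 26.

26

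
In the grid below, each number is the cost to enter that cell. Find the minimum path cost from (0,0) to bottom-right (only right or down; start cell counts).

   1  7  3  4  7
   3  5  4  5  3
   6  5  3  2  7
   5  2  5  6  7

31

Take r0c0 → r1c0 → r1c1 → r1c2 → r2c2 → r2c3 → r3c3 → r3c4 for a total of 1 + 3 + 5 + 4 + 3 + 2 + 6 + 7 = 31.
(Top row then right column would cost 39.)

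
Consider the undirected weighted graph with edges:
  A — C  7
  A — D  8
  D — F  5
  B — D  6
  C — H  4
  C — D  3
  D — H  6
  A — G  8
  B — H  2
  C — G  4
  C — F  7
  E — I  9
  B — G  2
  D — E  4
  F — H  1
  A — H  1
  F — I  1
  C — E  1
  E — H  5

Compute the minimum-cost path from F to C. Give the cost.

5

Checking several routes:
F→H→C: 1 + 4 = 5
F→D→C: 5 + 3 = 8
F→C: 7
F→H→E→C: 1 + 5 + 1 = 7
F→H→B→G→C: 1 + 2 + 2 + 4 = 9
The minimum is 5.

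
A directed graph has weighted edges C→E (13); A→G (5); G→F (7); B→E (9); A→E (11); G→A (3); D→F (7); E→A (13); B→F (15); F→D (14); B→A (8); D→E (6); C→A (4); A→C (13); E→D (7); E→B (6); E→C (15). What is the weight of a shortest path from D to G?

Paths from D to G:
D→E→B→A→G: 6 + 6 + 8 + 5 = 25
D→E→A→G: 6 + 13 + 5 = 24
D→E→C→A→G: 6 + 15 + 4 + 5 = 30
Best route has total 24.

24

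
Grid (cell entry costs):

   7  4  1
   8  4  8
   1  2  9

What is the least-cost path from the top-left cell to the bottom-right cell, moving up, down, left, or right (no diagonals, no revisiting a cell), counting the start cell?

26

One optimal route is (0,0) (0,1) (1,1) (2,1) (2,2).
Its cost is 7 + 4 + 4 + 2 + 9 = 26.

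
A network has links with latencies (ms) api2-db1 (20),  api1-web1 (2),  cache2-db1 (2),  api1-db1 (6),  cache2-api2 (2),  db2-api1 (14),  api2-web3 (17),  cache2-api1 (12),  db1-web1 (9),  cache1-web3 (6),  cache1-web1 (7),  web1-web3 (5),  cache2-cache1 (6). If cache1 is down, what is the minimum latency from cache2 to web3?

Comparing a few candidate routes:
cache2 - api1 - web1 - web3: 12 + 2 + 5 = 19
cache2 - api1 - db1 - web1 - web3: 12 + 6 + 9 + 5 = 32
cache2 - api2 - web3: 2 + 17 = 19
cache2 - db1 - api1 - web1 - web3: 2 + 6 + 2 + 5 = 15
cache2 - db1 - web1 - web3: 2 + 9 + 5 = 16
The minimum is 15 ms.

15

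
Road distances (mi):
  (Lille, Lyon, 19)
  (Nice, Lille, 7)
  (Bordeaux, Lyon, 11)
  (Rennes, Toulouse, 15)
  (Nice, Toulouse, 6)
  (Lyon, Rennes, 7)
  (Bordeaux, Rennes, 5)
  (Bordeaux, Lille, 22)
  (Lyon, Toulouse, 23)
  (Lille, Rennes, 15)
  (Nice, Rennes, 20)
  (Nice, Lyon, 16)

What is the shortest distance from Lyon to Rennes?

Some routes from Lyon to Rennes:
Lyon→Nice→Toulouse→Rennes: 16 + 6 + 15 = 37
Lyon→Nice→Rennes: 16 + 20 = 36
Lyon→Bordeaux→Rennes: 11 + 5 = 16
Lyon→Lille→Rennes: 19 + 15 = 34
Lyon→Rennes: 7
Lyon→Toulouse→Rennes: 23 + 15 = 38
The minimum is 7 mi.

7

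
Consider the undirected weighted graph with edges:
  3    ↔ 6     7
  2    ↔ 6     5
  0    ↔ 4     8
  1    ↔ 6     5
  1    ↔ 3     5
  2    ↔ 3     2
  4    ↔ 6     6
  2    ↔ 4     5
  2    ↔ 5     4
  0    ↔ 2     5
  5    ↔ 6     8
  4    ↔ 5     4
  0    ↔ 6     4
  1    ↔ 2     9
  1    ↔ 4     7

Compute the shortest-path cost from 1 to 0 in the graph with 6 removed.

Comparing a few candidate routes:
1 → 2 → 0: 9 + 5 = 14
1 → 4 → 2 → 0: 7 + 5 + 5 = 17
1 → 3 → 2 → 0: 5 + 2 + 5 = 12
1 → 4 → 0: 7 + 8 = 15
1 → 4 → 5 → 2 → 0: 7 + 4 + 4 + 5 = 20
Shortest: 12.

12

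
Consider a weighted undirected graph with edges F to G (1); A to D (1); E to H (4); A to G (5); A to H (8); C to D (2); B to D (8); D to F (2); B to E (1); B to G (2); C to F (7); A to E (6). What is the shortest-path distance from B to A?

Checking several routes:
B → G → F → D → A: 2 + 1 + 2 + 1 = 6
B → E → A: 1 + 6 = 7
B → G → F → C → D → A: 2 + 1 + 7 + 2 + 1 = 13
B → G → A: 2 + 5 = 7
B → D → A: 8 + 1 = 9
B → E → H → A: 1 + 4 + 8 = 13
The minimum is 6.

6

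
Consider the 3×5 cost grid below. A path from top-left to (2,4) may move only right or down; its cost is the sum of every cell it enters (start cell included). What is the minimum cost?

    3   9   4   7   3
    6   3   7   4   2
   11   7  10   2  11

36

Take [0,0] [1,0] [1,1] [1,2] [1,3] [1,4] [2,4] for a total of 3 + 6 + 3 + 7 + 4 + 2 + 11 = 36.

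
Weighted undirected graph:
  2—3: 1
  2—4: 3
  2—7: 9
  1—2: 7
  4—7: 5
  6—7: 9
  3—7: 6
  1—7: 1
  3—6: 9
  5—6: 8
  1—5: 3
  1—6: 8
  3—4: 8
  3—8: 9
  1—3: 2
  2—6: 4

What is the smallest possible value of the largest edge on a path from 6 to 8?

Comparing a few candidate routes:
6 → 3 → 8: max(9, 9) = 9
6 → 5 → 1 → 7 → 2 → 3 → 8: max(8, 3, 1, 9, 1, 9) = 9
6 → 5 → 1 → 7 → 3 → 8: max(8, 3, 1, 6, 9) = 9
6 → 5 → 1 → 7 → 2 → 4 → 3 → 8: max(8, 3, 1, 9, 3, 8, 9) = 9
The minimum achievable maximum is 9.

9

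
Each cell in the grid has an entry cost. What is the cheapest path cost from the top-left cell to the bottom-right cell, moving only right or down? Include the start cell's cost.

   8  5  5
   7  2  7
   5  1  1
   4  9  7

Best path: r0c0 → r0c1 → r1c1 → r2c1 → r2c2 → r3c2
Cost: 8 + 5 + 2 + 1 + 1 + 7 = 24

24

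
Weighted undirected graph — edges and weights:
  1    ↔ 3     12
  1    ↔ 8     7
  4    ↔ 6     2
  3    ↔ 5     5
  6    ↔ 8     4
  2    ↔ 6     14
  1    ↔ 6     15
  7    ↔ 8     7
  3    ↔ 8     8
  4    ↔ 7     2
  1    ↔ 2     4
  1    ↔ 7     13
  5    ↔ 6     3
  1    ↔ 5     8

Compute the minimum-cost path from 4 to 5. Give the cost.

Some routes from 4 to 5:
4 - 6 - 8 - 3 - 5: 2 + 4 + 8 + 5 = 19
4 - 7 - 8 - 6 - 5: 2 + 7 + 4 + 3 = 16
4 - 6 - 5: 2 + 3 = 5
Shortest: 5.

5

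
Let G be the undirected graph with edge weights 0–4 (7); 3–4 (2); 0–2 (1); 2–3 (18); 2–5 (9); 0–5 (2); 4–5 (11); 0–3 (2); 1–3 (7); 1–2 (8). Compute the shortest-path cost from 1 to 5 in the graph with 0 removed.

17

Candidate routes:
1→2→5: 8 + 9 = 17
1→3→2→5: 7 + 18 + 9 = 34
1→2→3→4→5: 8 + 18 + 2 + 11 = 39
1→3→4→5: 7 + 2 + 11 = 20
Best route has total 17.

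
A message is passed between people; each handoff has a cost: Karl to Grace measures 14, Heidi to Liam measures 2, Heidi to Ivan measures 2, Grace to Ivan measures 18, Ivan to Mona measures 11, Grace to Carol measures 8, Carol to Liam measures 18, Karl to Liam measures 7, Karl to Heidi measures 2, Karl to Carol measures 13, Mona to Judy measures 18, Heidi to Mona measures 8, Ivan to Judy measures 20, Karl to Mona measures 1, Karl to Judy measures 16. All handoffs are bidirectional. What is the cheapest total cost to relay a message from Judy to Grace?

Checking several routes:
Judy -> Ivan -> Heidi -> Karl -> Grace: 20 + 2 + 2 + 14 = 38
Judy -> Karl -> Carol -> Grace: 16 + 13 + 8 = 37
Judy -> Karl -> Grace: 16 + 14 = 30
Judy -> Mona -> Karl -> Grace: 18 + 1 + 14 = 33
Judy -> Ivan -> Grace: 20 + 18 = 38
Best route has total 30.

30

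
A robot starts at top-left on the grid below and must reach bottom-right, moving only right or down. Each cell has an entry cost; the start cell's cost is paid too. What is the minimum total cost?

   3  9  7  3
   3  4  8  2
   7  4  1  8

Cheapest: [0,0]→[1,0]→[1,1]→[2,1]→[2,2]→[2,3]
  3 + 3 + 4 + 4 + 1 + 8 = 23

23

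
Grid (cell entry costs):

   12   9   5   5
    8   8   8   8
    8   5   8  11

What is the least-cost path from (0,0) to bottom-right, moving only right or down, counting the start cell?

50

Best path: [0,0]→[0,1]→[0,2]→[0,3]→[1,3]→[2,3]
Cost: 12 + 9 + 5 + 5 + 8 + 11 = 50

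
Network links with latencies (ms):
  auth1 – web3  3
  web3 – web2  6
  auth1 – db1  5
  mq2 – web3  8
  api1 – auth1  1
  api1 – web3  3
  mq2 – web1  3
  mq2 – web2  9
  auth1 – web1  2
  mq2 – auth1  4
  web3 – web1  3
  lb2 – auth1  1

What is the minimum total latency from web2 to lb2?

Some routes from web2 to lb2:
web2 - mq2 - web1 - auth1 - lb2: 9 + 3 + 2 + 1 = 15
web2 - web3 - web1 - auth1 - lb2: 6 + 3 + 2 + 1 = 12
web2 - web3 - api1 - auth1 - lb2: 6 + 3 + 1 + 1 = 11
web2 - mq2 - auth1 - lb2: 9 + 4 + 1 = 14
web2 - web3 - auth1 - lb2: 6 + 3 + 1 = 10
The minimum is 10 ms.

10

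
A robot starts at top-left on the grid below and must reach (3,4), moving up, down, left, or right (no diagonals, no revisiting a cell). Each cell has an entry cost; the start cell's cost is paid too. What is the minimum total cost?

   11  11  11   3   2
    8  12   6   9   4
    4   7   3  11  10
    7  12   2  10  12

Take r0c0 -> r1c0 -> r2c0 -> r2c1 -> r2c2 -> r3c2 -> r3c3 -> r3c4 for a total of 11 + 8 + 4 + 7 + 3 + 2 + 10 + 12 = 57.

57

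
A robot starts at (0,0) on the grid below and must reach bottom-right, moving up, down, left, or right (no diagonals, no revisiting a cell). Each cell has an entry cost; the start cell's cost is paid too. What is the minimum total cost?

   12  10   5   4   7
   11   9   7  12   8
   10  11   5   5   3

Take r0c0→r0c1→r0c2→r1c2→r2c2→r2c3→r2c4 for a total of 12 + 10 + 5 + 7 + 5 + 5 + 3 = 47.

47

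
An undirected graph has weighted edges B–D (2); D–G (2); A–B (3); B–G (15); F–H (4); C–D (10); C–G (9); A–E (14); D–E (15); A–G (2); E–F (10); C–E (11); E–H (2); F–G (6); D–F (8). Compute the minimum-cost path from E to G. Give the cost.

A few of the E→G routes:
E → H → F → D → G: 2 + 4 + 8 + 2 = 16
E → A → G: 14 + 2 = 16
E → H → F → G: 2 + 4 + 6 = 12
Best route has total 12.

12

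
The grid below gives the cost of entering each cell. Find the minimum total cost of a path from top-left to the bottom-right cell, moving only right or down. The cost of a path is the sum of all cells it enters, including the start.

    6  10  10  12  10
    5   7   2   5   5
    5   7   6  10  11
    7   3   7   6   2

41

Take (0,0)→(1,0)→(1,1)→(1,2)→(2,2)→(3,2)→(3,3)→(3,4) for a total of 6 + 5 + 7 + 2 + 6 + 7 + 6 + 2 = 41.
For comparison, the top-then-right route costs 66.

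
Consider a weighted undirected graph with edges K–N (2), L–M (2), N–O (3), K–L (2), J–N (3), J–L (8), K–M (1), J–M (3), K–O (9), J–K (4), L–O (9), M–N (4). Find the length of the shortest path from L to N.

Some routes from L to N:
L -> K -> J -> N: 2 + 4 + 3 = 9
L -> M -> N: 2 + 4 = 6
L -> K -> N: 2 + 2 = 4
L -> M -> K -> N: 2 + 1 + 2 = 5
L -> M -> J -> N: 2 + 3 + 3 = 8
L -> K -> M -> N: 2 + 1 + 4 = 7
Best route has total 4.

4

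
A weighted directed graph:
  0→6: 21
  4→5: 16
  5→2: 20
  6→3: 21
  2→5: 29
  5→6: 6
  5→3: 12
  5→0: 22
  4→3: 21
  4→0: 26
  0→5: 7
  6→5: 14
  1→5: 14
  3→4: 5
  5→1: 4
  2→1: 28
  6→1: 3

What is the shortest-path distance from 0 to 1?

Comparing a few candidate routes:
0→5→6→1: 7 + 6 + 3 = 16
0→6→1: 21 + 3 = 24
0→5→2→1: 7 + 20 + 28 = 55
0→6→5→1: 21 + 14 + 4 = 39
0→6→3→4→5→1: 21 + 21 + 5 + 16 + 4 = 67
0→5→1: 7 + 4 = 11
Best route has total 11.

11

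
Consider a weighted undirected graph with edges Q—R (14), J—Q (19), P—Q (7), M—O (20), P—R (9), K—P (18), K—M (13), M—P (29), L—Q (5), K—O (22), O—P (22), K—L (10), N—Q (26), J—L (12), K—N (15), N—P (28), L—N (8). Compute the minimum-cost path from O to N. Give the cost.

37

Comparing a few candidate routes:
O→P→N: 22 + 28 = 50
O→M→K→N: 20 + 13 + 15 = 48
O→K→L→N: 22 + 10 + 8 = 40
O→K→N: 22 + 15 = 37
O→M→K→L→N: 20 + 13 + 10 + 8 = 51
O→P→Q→L→N: 22 + 7 + 5 + 8 = 42
Best route has total 37.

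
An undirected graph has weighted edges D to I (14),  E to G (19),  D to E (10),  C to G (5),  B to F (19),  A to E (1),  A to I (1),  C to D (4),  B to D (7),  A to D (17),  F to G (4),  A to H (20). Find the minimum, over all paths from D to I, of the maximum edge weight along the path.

10

Routes from D to I:
D-B-F-G-E-A-I: max(7, 19, 4, 19, 1, 1) = 19
D-I: max(14) = 14
D-C-G-E-A-I: max(4, 5, 19, 1, 1) = 19
D-A-I: max(17, 1) = 17
D-E-A-I: max(10, 1, 1) = 10
Smallest bottleneck: 10.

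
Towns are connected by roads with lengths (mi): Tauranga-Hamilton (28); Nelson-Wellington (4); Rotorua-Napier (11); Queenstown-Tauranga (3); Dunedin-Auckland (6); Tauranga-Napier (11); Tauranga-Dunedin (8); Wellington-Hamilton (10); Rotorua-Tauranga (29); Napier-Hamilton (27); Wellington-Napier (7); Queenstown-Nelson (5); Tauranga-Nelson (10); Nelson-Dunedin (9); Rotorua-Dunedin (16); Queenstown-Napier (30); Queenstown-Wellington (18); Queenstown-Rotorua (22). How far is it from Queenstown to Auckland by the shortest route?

A few of the Queenstown→Auckland routes:
Queenstown-Tauranga-Dunedin-Auckland: 3 + 8 + 6 = 17
Queenstown-Tauranga-Napier-Wellington-Nelson-Dunedin-Auckland: 3 + 11 + 7 + 4 + 9 + 6 = 40
Queenstown-Nelson-Dunedin-Auckland: 5 + 9 + 6 = 20
Queenstown-Tauranga-Nelson-Dunedin-Auckland: 3 + 10 + 9 + 6 = 28
Queenstown-Wellington-Nelson-Dunedin-Auckland: 18 + 4 + 9 + 6 = 37
Queenstown-Nelson-Tauranga-Dunedin-Auckland: 5 + 10 + 8 + 6 = 29
The minimum is 17 mi.

17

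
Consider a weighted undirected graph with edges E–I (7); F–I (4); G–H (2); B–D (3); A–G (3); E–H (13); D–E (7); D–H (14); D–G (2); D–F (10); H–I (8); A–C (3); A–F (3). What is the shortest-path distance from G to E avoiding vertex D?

15

Routes from G to E avoiding D:
G-A-F-I-H-E: 3 + 3 + 4 + 8 + 13 = 31
G-H-E: 2 + 13 = 15
G-A-F-I-E: 3 + 3 + 4 + 7 = 17
G-H-I-E: 2 + 8 + 7 = 17
The minimum is 15.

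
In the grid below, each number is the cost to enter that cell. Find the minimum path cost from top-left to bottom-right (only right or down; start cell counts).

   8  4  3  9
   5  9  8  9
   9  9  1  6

Best path: [0,0]→[0,1]→[0,2]→[1,2]→[2,2]→[2,3]
Cost: 8 + 4 + 3 + 8 + 1 + 6 = 30

30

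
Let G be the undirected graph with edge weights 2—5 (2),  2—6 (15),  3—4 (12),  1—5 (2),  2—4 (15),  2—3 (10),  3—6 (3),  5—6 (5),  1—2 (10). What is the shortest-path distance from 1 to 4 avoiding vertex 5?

25

Candidate routes:
1 -> 2 -> 4: 10 + 15 = 25
1 -> 2 -> 3 -> 4: 10 + 10 + 12 = 32
1 -> 2 -> 6 -> 3 -> 4: 10 + 15 + 3 + 12 = 40
Shortest: 25.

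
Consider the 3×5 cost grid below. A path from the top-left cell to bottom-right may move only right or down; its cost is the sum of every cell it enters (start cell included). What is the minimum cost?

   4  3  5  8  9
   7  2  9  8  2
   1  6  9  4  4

Best path: (0,0)→(0,1)→(1,1)→(1,2)→(1,3)→(1,4)→(2,4)
Cost: 4 + 3 + 2 + 9 + 8 + 2 + 4 = 32
(Top row then right column would cost 35.)

32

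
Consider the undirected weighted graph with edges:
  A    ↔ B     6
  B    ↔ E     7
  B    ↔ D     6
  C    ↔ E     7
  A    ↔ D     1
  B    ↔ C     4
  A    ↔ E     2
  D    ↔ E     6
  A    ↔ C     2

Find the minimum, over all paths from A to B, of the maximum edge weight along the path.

4

Comparing a few candidate routes:
A→C→E→D→B: max(2, 7, 6, 6) = 7
A→C→B: max(2, 4) = 4
A→B: max(6) = 6
A→D→B: max(1, 6) = 6
A→E→D→B: max(2, 6, 6) = 6
The minimum achievable maximum is 4.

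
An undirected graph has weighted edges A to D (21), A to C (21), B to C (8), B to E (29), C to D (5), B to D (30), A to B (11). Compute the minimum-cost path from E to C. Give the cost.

37

Candidate routes:
E→B→D→C: 29 + 30 + 5 = 64
E→B→D→A→C: 29 + 30 + 21 + 21 = 101
E→B→A→C: 29 + 11 + 21 = 61
E→B→C: 29 + 8 = 37
E→B→A→D→C: 29 + 11 + 21 + 5 = 66
Best route has total 37.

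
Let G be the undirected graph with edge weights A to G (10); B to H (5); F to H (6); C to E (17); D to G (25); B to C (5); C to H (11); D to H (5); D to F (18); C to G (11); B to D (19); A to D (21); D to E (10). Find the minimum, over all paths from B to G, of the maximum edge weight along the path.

Some routes from B to G:
B - H - C - G: max(5, 11, 11) = 11
B - H - D - E - C - G: max(5, 5, 10, 17, 11) = 17
B - D - F - H - C - G: max(19, 18, 6, 11, 11) = 19
B - D - E - C - G: max(19, 10, 17, 11) = 19
B - C - G: max(5, 11) = 11
B - H - F - D - E - C - G: max(5, 6, 18, 10, 17, 11) = 18
Best route has worst link 11.

11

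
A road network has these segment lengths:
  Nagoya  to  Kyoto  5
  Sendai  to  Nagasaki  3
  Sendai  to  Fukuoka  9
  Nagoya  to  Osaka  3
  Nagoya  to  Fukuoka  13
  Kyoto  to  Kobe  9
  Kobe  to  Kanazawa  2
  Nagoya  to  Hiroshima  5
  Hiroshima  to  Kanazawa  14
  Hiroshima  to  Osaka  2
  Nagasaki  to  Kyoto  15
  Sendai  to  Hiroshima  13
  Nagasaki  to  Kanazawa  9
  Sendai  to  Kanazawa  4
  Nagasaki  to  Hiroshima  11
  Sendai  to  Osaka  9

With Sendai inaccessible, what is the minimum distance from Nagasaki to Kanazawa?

Comparing a few candidate routes:
Nagasaki → Hiroshima → Kanazawa: 11 + 14 = 25
Nagasaki → Hiroshima → Nagoya → Kyoto → Kobe → Kanazawa: 11 + 5 + 5 + 9 + 2 = 32
Nagasaki → Kyoto → Kobe → Kanazawa: 15 + 9 + 2 = 26
Nagasaki → Kanazawa: 9
The minimum is 9.

9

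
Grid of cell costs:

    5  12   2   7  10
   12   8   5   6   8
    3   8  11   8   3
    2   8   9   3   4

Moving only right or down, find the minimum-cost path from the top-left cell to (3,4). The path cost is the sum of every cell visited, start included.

45

Path (0,0)→(0,1)→(0,2)→(1,2)→(1,3)→(1,4)→(2,4)→(3,4): 5 + 12 + 2 + 5 + 6 + 8 + 3 + 4 = 45.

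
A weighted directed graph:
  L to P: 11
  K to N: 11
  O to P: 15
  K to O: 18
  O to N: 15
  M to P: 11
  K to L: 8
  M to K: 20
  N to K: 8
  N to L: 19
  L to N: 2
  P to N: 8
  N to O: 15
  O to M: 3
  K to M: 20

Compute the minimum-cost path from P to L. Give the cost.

Paths from P to L:
P→N→O→M→K→L: 8 + 15 + 3 + 20 + 8 = 54
P→N→K→L: 8 + 8 + 8 = 24
P→N→L: 8 + 19 = 27
Shortest: 24.

24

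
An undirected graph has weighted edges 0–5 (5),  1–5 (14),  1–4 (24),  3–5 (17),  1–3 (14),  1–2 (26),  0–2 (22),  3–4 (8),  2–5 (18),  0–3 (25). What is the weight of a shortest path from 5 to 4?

A few of the 5→4 routes:
5→1→4: 14 + 24 = 38
5→1→3→4: 14 + 14 + 8 = 36
5→3→1→4: 17 + 14 + 24 = 55
5→2→1→3→4: 18 + 26 + 14 + 8 = 66
5→0→3→4: 5 + 25 + 8 = 38
5→3→4: 17 + 8 = 25
Shortest: 25.

25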